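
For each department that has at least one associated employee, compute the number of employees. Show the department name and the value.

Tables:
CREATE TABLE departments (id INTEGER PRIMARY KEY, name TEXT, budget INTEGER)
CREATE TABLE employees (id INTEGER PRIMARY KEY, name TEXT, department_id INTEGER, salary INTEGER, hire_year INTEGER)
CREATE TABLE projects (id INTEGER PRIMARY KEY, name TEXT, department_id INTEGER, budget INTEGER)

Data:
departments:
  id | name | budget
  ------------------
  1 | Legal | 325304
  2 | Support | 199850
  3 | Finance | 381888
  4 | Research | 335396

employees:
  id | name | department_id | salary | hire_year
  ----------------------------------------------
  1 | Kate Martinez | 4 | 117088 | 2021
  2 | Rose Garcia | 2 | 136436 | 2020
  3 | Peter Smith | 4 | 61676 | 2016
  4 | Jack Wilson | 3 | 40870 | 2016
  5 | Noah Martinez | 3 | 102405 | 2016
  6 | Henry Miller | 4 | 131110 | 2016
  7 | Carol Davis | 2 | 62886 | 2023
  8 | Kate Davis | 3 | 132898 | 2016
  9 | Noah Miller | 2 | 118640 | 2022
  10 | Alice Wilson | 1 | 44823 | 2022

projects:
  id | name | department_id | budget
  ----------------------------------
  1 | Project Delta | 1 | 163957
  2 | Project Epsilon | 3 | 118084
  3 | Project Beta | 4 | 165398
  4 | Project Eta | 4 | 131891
SELECT p.name, COUNT(*) AS n FROM employees c JOIN departments p ON c.department_id = p.id GROUP BY p.id, p.name

Execution result:
name | n
Legal | 1
Support | 3
Finance | 3
Research | 3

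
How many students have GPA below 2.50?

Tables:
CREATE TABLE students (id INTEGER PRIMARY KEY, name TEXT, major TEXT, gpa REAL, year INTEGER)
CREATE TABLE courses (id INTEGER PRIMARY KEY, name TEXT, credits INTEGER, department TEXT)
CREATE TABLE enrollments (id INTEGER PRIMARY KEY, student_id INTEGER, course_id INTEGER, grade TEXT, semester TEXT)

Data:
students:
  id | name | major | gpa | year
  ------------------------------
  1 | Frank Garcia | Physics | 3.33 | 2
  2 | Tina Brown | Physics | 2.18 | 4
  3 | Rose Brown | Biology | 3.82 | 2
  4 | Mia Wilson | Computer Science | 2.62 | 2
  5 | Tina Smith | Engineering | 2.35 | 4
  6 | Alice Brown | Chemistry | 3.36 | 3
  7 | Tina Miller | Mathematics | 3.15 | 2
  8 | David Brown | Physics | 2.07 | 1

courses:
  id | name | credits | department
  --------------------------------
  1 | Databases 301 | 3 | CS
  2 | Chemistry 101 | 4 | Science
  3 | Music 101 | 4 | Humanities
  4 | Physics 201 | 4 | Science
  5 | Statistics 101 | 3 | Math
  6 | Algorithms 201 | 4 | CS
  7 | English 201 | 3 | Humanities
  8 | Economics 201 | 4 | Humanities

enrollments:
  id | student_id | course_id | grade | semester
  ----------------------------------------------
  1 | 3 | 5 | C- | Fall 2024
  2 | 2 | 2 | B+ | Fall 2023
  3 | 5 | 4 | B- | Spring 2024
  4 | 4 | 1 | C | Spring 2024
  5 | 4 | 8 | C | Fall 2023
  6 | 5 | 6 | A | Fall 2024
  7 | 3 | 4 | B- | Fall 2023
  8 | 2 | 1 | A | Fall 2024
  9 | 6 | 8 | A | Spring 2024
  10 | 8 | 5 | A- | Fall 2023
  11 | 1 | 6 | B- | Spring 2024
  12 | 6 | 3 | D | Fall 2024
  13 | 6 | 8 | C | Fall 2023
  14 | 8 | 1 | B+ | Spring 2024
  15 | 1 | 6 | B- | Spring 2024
SELECT COUNT(*) FROM students WHERE gpa < 2.5

Execution result:
3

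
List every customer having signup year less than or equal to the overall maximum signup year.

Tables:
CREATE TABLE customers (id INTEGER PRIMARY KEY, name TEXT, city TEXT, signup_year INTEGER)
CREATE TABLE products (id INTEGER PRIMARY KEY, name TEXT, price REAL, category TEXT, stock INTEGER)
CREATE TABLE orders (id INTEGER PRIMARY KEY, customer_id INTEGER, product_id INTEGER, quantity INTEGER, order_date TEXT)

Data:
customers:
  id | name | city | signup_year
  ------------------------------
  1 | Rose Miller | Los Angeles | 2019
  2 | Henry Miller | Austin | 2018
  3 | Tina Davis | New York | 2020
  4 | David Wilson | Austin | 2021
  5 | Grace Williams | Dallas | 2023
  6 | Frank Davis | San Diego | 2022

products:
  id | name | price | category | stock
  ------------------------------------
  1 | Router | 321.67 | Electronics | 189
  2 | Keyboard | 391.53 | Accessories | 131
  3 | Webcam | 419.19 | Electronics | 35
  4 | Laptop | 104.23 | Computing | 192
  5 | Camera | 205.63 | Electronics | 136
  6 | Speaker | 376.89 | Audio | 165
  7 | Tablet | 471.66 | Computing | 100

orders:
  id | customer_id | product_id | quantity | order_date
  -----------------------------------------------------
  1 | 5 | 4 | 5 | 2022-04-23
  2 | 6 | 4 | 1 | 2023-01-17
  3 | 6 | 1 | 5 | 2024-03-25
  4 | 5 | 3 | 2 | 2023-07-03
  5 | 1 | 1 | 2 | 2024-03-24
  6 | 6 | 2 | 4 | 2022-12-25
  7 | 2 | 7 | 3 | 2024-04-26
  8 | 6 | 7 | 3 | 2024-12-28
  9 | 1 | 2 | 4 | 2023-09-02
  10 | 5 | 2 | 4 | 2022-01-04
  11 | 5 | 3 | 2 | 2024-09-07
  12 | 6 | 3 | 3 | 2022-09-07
SELECT name, signup_year FROM customers WHERE signup_year <= (SELECT MAX(signup_year) FROM customers)

Execution result:
name | signup_year
Rose Miller | 2019
Henry Miller | 2018
Tina Davis | 2020
David Wilson | 2021
Grace Williams | 2023
Frank Davis | 2022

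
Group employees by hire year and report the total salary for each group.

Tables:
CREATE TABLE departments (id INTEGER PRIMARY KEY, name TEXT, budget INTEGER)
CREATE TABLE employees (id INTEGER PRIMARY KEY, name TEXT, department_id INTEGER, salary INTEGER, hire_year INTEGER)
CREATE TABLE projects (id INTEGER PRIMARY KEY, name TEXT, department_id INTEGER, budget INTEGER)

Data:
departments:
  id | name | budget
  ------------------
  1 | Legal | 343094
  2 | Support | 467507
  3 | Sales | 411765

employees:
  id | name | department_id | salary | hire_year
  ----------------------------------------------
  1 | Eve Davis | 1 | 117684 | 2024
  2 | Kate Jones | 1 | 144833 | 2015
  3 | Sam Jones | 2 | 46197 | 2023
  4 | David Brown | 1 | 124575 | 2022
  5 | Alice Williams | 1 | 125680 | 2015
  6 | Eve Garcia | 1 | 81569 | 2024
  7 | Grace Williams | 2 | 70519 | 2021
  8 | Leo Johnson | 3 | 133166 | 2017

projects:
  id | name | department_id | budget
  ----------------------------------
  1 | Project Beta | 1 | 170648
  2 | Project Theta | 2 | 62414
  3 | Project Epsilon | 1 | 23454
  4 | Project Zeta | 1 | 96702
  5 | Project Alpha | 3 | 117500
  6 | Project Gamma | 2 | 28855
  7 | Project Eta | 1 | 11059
SELECT hire_year, SUM(salary) AS sum_salary FROM employees GROUP BY hire_year

Execution result:
hire_year | sum_salary
2015 | 270513
2017 | 133166
2021 | 70519
2022 | 124575
2023 | 46197
2024 | 199253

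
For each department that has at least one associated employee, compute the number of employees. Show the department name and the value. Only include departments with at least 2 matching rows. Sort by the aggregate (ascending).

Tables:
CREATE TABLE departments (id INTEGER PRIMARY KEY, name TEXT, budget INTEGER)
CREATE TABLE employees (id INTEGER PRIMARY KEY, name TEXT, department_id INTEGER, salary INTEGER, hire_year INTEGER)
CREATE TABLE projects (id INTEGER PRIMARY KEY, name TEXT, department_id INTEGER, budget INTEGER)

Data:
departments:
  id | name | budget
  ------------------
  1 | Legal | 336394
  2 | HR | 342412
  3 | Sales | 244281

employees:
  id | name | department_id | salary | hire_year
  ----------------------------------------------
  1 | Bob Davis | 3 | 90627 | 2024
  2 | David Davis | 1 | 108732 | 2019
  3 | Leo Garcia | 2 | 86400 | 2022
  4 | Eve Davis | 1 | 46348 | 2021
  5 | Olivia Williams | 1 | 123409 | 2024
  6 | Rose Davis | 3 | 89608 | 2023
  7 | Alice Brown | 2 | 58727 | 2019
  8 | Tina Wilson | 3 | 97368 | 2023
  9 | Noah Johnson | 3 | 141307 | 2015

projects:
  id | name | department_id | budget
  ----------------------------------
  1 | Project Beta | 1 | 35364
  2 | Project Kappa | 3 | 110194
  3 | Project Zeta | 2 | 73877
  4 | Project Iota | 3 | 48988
SELECT p.name, COUNT(*) AS n FROM employees c JOIN departments p ON c.department_id = p.id GROUP BY p.id, p.name HAVING COUNT(*) >= 2 ORDER BY n ASC

Execution result:
name | n
HR | 2
Legal | 3
Sales | 4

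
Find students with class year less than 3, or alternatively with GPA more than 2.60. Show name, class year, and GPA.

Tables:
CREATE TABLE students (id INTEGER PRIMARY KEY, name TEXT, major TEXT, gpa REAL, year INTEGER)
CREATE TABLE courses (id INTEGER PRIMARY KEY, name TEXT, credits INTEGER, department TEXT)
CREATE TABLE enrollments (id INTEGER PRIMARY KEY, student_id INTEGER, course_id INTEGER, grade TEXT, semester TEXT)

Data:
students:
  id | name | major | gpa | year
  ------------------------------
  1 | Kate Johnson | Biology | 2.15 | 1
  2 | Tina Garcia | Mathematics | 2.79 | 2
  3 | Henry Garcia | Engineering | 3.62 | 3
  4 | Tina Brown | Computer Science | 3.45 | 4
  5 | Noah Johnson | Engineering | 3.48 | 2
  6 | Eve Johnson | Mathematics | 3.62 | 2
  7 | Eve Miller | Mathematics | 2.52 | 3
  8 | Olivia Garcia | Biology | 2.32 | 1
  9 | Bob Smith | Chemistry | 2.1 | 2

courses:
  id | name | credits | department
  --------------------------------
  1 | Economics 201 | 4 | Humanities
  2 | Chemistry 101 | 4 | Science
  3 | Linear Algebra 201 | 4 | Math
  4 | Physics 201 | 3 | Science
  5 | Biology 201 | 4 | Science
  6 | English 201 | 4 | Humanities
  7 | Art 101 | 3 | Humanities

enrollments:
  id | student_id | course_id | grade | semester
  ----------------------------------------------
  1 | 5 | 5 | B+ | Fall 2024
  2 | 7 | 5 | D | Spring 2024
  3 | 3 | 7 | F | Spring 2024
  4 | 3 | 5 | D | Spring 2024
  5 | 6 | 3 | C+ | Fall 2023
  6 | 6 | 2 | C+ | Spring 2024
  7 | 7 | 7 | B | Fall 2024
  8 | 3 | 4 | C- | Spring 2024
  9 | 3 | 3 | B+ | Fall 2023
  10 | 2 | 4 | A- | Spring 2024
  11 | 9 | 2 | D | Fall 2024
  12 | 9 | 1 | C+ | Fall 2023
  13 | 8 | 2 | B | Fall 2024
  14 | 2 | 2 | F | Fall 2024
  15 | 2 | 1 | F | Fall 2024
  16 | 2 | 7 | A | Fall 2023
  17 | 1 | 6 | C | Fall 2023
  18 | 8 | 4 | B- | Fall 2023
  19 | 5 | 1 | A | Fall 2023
SELECT name, year, gpa FROM students WHERE year < 3 OR gpa > 2.6

Execution result:
name | year | gpa
Kate Johnson | 1 | 2.15
Tina Garcia | 2 | 2.79
Henry Garcia | 3 | 3.62
Tina Brown | 4 | 3.45
Noah Johnson | 2 | 3.48
Eve Johnson | 2 | 3.62
Olivia Garcia | 1 | 2.32
Bob Smith | 2 | 2.10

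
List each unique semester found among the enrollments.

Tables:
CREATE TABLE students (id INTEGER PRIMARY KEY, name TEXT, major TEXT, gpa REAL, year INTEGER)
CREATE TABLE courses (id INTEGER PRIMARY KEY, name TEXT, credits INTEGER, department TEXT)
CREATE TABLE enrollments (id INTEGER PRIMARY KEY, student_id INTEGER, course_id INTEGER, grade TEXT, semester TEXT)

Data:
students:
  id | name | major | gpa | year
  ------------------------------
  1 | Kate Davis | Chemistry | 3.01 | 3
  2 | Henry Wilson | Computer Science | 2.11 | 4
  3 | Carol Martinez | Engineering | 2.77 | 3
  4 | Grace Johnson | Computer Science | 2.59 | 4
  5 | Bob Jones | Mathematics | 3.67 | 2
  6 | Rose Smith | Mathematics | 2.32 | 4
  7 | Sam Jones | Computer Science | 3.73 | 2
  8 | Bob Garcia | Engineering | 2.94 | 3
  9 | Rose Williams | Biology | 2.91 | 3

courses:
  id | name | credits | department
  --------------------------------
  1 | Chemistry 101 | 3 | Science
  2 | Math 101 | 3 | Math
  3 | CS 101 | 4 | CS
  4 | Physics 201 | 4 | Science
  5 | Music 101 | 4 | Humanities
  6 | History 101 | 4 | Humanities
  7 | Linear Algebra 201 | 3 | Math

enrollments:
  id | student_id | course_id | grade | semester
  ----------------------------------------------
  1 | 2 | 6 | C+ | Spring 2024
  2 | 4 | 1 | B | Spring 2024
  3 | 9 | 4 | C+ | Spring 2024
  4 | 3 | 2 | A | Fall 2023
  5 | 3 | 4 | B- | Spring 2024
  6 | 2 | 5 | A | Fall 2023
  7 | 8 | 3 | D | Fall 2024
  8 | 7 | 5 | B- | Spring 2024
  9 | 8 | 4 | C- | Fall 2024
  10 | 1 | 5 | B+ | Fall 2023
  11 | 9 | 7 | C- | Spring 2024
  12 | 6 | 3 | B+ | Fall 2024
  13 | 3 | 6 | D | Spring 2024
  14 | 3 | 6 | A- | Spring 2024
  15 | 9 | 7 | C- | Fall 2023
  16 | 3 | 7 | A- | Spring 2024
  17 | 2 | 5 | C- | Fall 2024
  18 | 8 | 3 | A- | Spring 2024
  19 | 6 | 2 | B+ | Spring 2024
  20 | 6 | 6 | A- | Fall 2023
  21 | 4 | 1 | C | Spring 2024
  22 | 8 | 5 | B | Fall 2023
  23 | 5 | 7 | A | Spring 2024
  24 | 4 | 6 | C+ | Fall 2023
SELECT DISTINCT semester FROM enrollments

Execution result:
semester
Spring 2024
Fall 2023
Fall 2024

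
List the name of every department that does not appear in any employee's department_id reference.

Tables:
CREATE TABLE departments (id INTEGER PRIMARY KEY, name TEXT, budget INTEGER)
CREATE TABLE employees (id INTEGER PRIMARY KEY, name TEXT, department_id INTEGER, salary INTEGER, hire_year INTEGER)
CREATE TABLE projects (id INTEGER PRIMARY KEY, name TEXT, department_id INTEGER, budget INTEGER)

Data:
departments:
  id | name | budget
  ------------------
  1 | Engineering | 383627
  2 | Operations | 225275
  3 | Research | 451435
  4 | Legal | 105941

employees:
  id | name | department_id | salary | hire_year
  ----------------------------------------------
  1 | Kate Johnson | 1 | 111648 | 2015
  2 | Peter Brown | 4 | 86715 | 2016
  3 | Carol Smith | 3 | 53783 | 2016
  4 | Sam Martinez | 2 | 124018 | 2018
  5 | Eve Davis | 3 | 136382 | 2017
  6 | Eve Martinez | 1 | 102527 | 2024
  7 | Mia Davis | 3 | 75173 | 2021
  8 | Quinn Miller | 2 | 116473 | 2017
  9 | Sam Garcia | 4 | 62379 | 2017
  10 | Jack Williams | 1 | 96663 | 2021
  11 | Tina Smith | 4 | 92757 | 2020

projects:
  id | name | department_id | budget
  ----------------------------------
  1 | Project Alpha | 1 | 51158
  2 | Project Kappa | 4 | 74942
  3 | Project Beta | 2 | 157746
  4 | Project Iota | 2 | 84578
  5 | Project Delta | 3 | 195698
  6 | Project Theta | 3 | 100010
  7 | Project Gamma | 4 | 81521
SELECT p.name FROM departments p LEFT JOIN employees c ON c.department_id = p.id WHERE c.id IS NULL

Execution result:
(no rows)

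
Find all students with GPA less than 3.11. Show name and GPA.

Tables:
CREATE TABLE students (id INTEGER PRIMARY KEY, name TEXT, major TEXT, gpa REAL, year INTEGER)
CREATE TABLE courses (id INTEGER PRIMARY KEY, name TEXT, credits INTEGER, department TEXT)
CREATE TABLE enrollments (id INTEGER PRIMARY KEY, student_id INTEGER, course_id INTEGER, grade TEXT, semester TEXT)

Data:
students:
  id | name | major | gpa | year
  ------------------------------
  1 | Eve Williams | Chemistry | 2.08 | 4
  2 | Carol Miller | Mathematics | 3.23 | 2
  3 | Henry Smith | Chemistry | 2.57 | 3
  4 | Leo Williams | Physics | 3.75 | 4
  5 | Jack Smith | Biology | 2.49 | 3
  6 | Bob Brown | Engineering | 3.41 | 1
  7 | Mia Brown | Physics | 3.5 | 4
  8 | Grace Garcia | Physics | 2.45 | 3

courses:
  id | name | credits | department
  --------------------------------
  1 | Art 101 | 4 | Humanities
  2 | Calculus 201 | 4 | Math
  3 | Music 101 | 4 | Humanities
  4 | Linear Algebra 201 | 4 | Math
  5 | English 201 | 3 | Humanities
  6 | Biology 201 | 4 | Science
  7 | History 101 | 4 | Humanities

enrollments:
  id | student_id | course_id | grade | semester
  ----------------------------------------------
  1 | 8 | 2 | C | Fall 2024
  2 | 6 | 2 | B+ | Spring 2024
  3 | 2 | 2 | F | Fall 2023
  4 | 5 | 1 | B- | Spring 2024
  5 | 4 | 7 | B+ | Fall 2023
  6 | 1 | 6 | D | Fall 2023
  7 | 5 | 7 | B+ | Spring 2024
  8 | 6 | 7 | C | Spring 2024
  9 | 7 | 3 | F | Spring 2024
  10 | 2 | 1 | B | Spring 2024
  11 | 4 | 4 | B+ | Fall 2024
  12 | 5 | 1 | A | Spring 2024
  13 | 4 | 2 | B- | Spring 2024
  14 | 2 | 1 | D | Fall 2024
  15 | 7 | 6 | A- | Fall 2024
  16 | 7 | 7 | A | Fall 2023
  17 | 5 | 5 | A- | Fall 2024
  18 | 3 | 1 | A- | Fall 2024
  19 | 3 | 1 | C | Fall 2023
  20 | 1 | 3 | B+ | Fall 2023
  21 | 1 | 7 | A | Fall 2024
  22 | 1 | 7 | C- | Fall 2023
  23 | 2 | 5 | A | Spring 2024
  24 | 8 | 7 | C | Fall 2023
SELECT name, gpa FROM students WHERE gpa < 3.11

Execution result:
name | gpa
Eve Williams | 2.08
Henry Smith | 2.57
Jack Smith | 2.49
Grace Garcia | 2.45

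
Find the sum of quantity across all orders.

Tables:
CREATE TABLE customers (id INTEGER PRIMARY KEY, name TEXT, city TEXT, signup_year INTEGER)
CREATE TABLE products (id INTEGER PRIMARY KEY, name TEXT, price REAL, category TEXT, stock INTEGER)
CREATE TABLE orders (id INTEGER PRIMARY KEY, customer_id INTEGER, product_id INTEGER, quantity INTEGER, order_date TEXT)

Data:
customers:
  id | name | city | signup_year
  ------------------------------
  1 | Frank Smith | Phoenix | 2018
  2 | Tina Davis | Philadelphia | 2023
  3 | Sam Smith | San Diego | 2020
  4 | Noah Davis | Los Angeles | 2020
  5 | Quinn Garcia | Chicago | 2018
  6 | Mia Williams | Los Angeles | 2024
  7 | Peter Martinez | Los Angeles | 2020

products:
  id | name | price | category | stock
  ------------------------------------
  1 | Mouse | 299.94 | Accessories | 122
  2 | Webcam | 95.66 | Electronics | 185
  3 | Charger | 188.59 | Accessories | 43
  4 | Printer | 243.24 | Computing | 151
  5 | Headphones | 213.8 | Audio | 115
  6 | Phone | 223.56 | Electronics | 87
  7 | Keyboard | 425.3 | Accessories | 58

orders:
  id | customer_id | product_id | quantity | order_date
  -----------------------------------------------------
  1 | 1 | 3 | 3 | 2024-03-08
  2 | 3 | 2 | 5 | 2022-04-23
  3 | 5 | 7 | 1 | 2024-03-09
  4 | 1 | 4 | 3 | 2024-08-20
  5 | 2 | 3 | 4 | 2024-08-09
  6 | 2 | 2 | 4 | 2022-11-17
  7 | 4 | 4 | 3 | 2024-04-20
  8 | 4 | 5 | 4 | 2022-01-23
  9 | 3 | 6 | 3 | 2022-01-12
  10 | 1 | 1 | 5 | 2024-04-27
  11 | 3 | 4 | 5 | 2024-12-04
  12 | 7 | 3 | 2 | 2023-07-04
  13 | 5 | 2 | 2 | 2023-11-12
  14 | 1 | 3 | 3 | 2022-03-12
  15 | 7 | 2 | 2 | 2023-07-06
SELECT SUM(quantity) FROM orders

Execution result:
49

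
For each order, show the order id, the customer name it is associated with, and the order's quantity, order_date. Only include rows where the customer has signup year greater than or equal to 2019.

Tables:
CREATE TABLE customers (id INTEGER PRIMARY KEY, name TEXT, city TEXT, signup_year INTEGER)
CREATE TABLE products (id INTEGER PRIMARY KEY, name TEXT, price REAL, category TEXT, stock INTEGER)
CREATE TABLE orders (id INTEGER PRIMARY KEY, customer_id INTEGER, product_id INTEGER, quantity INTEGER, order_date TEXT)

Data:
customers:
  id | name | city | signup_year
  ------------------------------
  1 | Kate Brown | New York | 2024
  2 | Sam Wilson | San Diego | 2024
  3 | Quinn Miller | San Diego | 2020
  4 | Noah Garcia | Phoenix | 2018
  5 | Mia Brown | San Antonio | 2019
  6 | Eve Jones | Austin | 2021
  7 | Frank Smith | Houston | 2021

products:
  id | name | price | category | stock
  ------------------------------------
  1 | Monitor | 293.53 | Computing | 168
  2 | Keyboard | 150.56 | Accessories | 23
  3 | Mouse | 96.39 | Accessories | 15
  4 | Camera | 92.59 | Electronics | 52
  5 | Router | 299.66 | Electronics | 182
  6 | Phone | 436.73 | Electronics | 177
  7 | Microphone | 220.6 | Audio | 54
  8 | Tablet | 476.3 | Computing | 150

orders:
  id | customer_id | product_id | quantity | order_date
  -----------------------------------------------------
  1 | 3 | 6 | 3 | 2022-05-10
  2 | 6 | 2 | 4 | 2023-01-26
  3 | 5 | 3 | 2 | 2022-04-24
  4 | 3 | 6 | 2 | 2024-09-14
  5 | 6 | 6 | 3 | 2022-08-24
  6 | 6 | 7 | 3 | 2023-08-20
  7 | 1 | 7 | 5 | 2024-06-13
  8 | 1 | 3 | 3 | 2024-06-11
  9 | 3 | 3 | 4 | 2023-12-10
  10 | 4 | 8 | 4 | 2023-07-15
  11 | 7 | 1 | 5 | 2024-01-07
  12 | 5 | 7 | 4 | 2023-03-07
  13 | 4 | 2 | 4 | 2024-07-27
SELECT c.id, p.name AS customer, c.quantity, c.order_date FROM orders c JOIN customers p ON c.customer_id = p.id WHERE p.signup_year >= 2019

Execution result:
id | customer | quantity | order_date
1 | Quinn Miller | 3 | 2022-05-10
2 | Eve Jones | 4 | 2023-01-26
3 | Mia Brown | 2 | 2022-04-24
4 | Quinn Miller | 2 | 2024-09-14
5 | Eve Jones | 3 | 2022-08-24
6 | Eve Jones | 3 | 2023-08-20
7 | Kate Brown | 5 | 2024-06-13
8 | Kate Brown | 3 | 2024-06-11
9 | Quinn Miller | 4 | 2023-12-10
11 | Frank Smith | 5 | 2024-01-07
12 | Mia Brown | 4 | 2023-03-07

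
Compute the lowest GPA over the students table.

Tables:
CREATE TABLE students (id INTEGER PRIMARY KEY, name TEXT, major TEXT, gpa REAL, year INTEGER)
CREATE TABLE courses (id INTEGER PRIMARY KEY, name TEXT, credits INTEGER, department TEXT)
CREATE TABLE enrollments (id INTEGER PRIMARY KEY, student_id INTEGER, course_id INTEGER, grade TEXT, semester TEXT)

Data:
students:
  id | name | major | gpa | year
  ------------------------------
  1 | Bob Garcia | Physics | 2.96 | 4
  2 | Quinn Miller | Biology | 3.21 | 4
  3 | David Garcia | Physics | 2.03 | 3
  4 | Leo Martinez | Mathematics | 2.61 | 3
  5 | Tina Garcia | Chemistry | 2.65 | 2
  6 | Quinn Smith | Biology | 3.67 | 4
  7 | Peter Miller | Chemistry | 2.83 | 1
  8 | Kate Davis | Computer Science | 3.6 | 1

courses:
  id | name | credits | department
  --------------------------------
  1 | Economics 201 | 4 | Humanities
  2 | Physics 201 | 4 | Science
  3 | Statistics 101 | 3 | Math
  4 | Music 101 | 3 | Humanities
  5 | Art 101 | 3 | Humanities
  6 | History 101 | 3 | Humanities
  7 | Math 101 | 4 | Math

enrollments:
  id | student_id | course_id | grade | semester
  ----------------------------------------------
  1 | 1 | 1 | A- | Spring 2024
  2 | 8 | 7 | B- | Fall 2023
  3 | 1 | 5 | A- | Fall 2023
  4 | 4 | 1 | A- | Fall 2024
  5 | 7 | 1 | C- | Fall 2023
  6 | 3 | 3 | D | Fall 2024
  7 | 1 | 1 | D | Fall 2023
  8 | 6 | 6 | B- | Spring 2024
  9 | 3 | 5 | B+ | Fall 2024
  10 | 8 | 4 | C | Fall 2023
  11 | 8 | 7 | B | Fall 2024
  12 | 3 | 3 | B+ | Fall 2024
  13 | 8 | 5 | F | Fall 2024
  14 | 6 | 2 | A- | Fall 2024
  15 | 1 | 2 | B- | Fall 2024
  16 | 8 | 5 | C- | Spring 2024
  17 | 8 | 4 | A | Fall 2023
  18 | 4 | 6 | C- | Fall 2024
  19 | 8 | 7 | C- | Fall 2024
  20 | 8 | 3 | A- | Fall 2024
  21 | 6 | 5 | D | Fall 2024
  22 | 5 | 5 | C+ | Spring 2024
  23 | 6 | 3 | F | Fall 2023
SELECT MIN(gpa) FROM students

Execution result:
2.03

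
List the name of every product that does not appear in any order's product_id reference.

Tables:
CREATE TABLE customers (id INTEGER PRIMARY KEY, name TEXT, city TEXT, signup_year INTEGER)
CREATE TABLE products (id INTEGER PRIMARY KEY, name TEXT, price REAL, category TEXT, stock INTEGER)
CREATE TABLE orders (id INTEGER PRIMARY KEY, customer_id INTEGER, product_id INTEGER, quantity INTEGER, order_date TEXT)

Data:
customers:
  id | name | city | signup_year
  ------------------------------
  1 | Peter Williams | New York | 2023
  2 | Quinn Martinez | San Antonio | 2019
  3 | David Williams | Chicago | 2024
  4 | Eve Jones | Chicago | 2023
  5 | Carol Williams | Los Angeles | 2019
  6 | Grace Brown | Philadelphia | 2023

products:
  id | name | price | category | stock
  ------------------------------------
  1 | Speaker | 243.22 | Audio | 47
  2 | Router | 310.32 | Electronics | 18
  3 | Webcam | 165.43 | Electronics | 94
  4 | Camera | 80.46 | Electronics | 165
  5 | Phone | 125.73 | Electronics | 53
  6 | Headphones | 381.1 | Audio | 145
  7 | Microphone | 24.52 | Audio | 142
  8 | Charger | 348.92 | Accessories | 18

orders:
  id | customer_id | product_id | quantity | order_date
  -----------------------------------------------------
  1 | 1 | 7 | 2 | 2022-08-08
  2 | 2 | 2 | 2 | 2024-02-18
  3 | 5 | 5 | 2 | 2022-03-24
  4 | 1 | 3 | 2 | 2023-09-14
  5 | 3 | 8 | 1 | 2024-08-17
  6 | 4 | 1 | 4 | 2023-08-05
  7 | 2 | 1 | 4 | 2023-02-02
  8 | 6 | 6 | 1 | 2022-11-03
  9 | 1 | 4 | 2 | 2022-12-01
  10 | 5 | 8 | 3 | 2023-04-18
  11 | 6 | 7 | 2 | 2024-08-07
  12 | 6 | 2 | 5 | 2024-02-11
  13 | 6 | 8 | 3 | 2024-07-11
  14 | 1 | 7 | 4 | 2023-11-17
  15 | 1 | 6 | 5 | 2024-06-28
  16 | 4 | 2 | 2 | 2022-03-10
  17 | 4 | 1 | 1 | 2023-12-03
SELECT p.name FROM products p LEFT JOIN orders c ON c.product_id = p.id WHERE c.id IS NULL

Execution result:
(no rows)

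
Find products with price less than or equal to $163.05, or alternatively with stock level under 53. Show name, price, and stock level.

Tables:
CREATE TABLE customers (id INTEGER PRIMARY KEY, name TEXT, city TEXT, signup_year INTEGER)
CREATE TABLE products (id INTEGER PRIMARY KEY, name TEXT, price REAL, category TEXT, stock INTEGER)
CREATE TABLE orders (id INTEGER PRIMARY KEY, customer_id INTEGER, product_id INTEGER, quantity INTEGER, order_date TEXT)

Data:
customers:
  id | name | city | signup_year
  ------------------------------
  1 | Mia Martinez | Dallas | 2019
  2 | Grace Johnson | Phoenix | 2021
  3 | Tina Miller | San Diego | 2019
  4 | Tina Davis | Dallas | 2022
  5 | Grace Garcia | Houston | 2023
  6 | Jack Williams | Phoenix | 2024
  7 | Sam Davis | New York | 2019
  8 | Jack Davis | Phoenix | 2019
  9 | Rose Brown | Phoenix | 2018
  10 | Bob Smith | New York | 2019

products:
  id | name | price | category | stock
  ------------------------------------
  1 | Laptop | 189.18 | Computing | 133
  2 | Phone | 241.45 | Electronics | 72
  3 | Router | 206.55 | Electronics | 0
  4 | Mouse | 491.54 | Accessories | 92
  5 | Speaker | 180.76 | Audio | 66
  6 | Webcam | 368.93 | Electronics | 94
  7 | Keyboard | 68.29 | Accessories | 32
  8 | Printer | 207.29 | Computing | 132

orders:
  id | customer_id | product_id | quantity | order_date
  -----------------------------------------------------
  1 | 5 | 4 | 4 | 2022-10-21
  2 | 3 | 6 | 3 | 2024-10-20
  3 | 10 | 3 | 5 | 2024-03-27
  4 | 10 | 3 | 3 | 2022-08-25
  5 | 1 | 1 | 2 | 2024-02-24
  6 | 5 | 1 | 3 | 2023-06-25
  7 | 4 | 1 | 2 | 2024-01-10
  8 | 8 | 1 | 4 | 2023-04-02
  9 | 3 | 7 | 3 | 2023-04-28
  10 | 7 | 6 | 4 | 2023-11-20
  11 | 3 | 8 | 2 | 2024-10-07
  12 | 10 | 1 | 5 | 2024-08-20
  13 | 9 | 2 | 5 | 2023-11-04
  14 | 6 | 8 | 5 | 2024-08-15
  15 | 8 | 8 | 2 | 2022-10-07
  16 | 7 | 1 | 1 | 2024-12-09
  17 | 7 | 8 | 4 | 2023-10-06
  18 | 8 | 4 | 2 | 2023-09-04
SELECT name, price, stock FROM products WHERE price <= 163.05 OR stock < 53

Execution result:
name | price | stock
Router | 206.55 | 0
Keyboard | 68.29 | 32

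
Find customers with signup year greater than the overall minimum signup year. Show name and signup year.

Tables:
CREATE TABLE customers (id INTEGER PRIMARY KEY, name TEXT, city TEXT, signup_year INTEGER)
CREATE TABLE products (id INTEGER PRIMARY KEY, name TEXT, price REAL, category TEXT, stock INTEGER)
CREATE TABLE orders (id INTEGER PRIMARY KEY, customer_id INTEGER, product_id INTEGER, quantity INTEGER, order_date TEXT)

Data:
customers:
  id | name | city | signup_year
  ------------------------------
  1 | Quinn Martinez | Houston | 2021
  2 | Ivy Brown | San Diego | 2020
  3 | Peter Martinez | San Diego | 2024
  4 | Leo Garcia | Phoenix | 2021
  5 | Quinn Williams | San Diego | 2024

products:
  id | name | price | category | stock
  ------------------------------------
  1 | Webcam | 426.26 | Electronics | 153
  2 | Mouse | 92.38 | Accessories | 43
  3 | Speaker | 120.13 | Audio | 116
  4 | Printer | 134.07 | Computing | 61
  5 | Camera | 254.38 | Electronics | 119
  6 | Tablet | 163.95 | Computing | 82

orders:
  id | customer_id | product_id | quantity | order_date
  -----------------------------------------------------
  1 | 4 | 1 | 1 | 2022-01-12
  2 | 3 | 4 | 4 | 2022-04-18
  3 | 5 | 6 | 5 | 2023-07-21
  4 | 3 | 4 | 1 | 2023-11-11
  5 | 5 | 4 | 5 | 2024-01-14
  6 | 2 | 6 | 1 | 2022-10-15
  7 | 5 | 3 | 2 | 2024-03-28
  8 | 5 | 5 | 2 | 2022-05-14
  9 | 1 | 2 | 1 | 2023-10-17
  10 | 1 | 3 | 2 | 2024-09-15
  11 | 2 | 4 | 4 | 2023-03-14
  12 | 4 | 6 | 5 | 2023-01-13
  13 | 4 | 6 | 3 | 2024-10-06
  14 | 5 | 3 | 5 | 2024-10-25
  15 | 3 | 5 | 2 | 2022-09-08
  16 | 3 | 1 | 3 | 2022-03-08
SELECT name, signup_year FROM customers WHERE signup_year > (SELECT MIN(signup_year) FROM customers)

Execution result:
name | signup_year
Quinn Martinez | 2021
Peter Martinez | 2024
Leo Garcia | 2021
Quinn Williams | 2024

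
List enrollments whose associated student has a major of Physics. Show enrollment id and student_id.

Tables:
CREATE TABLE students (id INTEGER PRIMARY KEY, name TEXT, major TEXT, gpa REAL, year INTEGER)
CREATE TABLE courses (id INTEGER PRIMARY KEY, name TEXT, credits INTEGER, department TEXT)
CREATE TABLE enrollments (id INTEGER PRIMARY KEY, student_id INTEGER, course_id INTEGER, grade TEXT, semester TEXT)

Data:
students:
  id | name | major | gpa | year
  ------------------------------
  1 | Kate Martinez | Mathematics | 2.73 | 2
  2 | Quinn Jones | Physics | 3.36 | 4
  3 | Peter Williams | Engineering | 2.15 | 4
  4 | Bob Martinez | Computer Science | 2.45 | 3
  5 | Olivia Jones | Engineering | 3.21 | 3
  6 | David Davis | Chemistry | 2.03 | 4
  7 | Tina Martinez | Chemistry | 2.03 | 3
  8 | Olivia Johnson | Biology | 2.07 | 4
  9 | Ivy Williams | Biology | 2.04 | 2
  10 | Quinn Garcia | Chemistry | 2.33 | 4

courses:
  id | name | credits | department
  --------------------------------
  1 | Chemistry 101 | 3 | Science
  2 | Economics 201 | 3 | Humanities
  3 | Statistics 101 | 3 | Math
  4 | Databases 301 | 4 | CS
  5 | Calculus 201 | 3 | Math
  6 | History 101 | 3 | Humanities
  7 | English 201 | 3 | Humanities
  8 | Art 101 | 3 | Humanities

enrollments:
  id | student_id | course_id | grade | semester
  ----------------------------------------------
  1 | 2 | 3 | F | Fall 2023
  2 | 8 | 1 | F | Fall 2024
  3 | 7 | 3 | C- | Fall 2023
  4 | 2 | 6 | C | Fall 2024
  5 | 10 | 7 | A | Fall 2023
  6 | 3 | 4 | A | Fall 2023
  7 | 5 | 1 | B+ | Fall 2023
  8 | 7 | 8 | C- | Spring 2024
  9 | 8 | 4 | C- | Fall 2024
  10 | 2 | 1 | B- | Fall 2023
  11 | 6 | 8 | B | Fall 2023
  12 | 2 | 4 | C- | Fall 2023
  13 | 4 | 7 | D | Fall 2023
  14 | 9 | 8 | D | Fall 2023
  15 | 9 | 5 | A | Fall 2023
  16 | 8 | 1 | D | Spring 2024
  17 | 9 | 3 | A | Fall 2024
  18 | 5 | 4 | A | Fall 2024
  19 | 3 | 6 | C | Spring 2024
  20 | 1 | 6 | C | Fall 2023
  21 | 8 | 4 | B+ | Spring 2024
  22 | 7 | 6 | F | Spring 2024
SELECT id, student_id FROM enrollments WHERE student_id IN (SELECT id FROM students WHERE major = 'Physics')

Execution result:
id | student_id
1 | 2
4 | 2
10 | 2
12 | 2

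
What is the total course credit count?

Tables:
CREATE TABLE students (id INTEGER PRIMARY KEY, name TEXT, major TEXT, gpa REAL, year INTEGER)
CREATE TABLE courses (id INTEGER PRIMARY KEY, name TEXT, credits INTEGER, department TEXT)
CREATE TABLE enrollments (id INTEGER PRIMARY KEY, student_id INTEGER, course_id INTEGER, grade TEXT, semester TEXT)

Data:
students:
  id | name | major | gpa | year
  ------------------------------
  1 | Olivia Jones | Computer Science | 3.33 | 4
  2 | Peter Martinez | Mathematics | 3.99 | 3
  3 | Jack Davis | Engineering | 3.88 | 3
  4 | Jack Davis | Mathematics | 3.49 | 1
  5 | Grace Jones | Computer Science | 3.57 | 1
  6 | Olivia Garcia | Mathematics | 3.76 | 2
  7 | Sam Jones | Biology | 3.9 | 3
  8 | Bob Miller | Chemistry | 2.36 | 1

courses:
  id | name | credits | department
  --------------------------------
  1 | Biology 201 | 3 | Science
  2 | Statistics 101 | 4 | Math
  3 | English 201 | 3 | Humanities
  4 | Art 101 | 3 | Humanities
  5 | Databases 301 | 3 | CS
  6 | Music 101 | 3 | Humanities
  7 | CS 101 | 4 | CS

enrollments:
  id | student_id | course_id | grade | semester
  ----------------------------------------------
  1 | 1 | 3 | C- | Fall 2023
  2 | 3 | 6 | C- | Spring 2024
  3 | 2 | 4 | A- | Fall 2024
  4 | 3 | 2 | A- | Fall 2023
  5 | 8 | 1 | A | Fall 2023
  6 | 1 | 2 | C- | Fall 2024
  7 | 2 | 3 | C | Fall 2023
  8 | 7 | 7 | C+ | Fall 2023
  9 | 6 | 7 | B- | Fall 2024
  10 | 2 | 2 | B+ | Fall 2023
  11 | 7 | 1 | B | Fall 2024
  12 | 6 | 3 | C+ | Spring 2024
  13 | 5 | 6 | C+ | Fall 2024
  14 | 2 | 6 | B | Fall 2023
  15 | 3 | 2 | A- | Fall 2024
SELECT SUM(credits) FROM courses

Execution result:
23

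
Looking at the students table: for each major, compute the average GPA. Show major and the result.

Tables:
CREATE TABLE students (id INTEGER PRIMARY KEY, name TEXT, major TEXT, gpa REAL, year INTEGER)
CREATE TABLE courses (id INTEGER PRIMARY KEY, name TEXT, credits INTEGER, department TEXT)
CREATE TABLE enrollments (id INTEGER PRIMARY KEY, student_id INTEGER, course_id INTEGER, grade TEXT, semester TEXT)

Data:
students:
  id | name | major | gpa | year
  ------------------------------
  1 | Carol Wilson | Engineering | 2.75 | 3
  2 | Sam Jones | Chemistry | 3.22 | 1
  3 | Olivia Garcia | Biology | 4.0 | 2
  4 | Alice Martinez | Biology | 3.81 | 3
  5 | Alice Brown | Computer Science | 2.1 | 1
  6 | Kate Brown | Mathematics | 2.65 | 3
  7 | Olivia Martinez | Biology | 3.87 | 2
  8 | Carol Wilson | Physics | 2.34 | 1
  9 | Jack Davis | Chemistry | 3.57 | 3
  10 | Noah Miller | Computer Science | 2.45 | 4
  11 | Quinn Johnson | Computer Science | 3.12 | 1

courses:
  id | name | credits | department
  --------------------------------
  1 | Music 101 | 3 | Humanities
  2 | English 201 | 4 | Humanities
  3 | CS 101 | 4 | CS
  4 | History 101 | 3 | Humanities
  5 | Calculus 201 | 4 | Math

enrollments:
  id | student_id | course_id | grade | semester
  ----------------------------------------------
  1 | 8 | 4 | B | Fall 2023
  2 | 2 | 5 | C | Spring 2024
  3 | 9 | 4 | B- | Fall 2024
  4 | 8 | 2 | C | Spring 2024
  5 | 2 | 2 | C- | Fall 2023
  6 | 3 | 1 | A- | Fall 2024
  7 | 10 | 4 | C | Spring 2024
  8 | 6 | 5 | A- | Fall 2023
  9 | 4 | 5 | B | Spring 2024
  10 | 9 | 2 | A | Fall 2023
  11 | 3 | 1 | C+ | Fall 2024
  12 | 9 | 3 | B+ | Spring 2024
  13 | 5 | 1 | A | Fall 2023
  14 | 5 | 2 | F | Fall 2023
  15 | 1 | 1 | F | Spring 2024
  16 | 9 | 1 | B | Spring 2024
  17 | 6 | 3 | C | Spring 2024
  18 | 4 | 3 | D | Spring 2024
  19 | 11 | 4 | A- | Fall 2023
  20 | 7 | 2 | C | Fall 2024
SELECT major, AVG(gpa) AS avg_gpa FROM students GROUP BY major

Execution result:
major | avg_gpa
Biology | 3.89
Chemistry | 3.40
Computer Science | 2.56
Engineering | 2.75
Mathematics | 2.65
Physics | 2.34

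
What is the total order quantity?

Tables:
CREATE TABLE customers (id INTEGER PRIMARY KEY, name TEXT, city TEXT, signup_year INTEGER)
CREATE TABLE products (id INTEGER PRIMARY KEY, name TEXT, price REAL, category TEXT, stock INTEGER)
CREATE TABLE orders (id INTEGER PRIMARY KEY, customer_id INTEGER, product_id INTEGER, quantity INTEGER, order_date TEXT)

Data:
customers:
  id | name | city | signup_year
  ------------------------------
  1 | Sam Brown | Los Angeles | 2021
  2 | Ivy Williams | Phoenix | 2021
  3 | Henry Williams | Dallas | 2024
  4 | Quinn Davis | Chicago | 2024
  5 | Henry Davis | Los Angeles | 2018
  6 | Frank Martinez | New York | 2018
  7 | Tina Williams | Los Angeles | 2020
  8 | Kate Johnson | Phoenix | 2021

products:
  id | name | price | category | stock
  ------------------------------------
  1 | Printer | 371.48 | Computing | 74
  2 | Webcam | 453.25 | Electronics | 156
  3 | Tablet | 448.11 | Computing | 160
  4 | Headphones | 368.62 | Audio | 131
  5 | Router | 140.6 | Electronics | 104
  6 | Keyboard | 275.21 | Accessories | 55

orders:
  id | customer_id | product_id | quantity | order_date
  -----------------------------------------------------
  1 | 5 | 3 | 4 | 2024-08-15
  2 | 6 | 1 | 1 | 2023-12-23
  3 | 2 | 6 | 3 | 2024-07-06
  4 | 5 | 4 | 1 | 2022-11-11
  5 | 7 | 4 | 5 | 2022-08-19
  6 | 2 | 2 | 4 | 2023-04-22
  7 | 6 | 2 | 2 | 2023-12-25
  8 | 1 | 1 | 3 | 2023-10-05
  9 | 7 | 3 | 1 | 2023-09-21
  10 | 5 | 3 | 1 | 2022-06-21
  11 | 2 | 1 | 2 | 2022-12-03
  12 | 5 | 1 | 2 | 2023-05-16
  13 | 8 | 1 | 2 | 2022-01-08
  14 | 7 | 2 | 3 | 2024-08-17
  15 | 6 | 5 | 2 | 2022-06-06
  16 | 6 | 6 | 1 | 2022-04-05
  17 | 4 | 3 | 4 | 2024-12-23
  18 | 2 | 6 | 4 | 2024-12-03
SELECT SUM(quantity) FROM orders

Execution result:
45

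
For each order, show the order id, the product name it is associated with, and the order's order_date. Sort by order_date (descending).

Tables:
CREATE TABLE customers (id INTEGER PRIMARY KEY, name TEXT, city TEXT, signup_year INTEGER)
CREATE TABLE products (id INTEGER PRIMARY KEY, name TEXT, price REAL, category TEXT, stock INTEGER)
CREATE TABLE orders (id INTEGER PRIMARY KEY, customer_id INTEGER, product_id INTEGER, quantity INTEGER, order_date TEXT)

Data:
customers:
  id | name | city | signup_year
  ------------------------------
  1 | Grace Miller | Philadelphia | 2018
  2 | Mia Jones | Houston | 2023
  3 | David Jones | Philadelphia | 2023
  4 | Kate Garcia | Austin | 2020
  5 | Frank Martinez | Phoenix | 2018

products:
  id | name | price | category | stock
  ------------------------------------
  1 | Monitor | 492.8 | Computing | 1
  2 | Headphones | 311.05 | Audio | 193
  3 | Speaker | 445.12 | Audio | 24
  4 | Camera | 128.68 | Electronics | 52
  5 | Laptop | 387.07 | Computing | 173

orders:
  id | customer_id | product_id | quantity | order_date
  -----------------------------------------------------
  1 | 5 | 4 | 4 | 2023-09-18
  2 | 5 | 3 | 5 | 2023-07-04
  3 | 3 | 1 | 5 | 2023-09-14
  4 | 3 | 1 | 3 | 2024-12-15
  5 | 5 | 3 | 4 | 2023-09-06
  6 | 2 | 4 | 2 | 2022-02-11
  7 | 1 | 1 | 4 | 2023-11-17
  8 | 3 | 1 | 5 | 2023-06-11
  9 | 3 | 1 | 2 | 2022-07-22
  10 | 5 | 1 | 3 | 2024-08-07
SELECT c.id, p.name AS product, c.order_date FROM orders c JOIN products p ON c.product_id = p.id ORDER BY c.order_date DESC

Execution result:
id | product | order_date
4 | Monitor | 2024-12-15
10 | Monitor | 2024-08-07
7 | Monitor | 2023-11-17
1 | Camera | 2023-09-18
3 | Monitor | 2023-09-14
5 | Speaker | 2023-09-06
2 | Speaker | 2023-07-04
8 | Monitor | 2023-06-11
9 | Monitor | 2022-07-22
6 | Camera | 2022-02-11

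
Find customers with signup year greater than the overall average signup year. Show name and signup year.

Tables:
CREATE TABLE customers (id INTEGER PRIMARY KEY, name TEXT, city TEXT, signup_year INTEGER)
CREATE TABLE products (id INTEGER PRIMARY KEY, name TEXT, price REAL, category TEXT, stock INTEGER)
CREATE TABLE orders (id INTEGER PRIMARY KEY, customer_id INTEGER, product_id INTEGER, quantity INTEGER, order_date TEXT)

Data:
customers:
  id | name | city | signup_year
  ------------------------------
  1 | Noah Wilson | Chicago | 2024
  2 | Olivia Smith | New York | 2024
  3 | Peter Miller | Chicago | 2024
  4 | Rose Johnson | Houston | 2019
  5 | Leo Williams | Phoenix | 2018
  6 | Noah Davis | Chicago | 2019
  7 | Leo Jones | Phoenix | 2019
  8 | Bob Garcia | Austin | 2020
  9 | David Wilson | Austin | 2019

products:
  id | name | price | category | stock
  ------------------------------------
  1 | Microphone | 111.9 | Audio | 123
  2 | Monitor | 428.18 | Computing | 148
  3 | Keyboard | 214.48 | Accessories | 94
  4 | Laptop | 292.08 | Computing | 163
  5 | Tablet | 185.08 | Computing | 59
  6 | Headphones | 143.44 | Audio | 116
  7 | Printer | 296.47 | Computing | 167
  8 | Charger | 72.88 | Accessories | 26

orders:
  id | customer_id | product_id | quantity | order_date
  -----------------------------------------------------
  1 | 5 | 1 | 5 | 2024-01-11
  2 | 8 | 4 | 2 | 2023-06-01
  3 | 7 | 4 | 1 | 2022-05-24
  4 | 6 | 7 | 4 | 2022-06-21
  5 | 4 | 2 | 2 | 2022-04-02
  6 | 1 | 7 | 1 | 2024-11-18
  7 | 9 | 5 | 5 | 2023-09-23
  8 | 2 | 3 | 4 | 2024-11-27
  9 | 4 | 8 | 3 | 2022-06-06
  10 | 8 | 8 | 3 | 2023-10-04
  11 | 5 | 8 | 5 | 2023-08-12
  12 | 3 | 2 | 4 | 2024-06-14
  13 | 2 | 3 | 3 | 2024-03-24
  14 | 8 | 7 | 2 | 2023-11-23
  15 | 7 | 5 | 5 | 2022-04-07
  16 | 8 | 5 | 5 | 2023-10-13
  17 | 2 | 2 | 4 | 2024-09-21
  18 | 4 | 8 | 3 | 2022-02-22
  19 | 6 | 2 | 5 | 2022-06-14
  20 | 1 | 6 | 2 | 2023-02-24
SELECT name, signup_year FROM customers WHERE signup_year > (SELECT AVG(signup_year) FROM customers)

Execution result:
name | signup_year
Noah Wilson | 2024
Olivia Smith | 2024
Peter Miller | 2024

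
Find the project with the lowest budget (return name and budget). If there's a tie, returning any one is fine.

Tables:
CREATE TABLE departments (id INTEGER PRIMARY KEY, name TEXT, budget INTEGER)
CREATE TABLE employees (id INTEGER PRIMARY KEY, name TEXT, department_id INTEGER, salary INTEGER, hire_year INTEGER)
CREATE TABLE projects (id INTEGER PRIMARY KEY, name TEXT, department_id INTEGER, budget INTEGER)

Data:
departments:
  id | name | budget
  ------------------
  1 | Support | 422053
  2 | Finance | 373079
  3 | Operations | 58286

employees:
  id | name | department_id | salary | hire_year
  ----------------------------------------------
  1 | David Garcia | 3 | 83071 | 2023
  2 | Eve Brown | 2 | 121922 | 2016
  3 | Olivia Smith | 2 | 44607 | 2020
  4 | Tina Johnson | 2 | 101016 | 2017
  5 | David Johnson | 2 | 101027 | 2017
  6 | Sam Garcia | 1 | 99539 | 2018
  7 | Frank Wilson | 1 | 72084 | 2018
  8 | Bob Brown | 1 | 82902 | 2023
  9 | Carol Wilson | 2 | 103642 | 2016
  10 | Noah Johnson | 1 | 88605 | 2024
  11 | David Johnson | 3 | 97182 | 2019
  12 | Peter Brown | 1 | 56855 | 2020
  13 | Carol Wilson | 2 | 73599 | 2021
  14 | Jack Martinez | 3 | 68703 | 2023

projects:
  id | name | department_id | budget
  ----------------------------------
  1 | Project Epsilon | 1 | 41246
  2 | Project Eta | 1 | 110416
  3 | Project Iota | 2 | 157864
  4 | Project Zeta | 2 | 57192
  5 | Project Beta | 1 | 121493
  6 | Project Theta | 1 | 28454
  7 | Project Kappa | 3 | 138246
SELECT name, budget FROM projects ORDER BY budget ASC LIMIT 1

Execution result:
name | budget
Project Theta | 28454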